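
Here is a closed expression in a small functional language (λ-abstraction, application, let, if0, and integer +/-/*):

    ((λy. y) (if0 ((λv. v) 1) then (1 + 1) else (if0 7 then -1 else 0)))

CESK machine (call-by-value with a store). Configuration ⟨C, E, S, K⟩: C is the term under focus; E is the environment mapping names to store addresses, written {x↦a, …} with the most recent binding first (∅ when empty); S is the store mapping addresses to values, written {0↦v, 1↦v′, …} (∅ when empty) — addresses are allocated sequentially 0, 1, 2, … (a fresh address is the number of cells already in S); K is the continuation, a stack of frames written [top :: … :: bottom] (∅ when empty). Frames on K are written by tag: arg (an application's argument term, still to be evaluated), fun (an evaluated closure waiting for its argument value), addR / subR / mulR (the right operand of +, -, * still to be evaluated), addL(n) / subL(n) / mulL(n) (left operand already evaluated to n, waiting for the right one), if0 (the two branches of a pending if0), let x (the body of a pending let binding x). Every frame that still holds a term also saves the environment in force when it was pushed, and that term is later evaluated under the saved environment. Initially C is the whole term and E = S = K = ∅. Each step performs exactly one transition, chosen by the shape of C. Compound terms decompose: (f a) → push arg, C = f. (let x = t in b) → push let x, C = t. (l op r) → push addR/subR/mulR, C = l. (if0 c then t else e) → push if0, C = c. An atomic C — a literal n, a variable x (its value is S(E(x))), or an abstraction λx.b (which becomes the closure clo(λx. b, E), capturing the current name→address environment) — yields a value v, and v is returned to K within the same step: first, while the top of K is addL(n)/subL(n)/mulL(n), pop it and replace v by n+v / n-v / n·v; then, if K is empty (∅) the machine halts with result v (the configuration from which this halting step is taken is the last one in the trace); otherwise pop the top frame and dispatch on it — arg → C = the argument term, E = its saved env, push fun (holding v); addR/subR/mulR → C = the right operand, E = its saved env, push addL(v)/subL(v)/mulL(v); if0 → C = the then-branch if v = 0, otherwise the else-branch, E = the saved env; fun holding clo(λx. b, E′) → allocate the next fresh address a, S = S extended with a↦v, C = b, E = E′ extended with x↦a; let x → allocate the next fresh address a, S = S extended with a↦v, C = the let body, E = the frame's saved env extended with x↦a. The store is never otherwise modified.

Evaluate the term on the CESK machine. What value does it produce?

Answer: 0

Execution trace:
[0] <C=((λy. y) (if0 ((λv. v) 1) then (1 + 1) else (if0 7 then -1 else 0))), E=∅, S=∅, K=∅>
[1] <C=(λy. y), E=∅, S=∅, K=[arg]>
[2] <C=(if0 ((λv. v) 1) then (1 + 1) else (if0 7 then -1 else 0)), E=∅, S=∅, K=[fun]>
[3] <C=((λv. v) 1), E=∅, S=∅, K=[if0 :: fun]>
[4] <C=(λv. v), E=∅, S=∅, K=[arg :: if0 :: fun]>
[5] <C=1, E=∅, S=∅, K=[fun :: if0 :: fun]>
[6] <C=v, E={v↦0}, S={0↦1}, K=[if0 :: fun]>
[7] <C=(if0 7 then -1 else 0), E=∅, S={0↦1}, K=[fun]>
[8] <C=7, E=∅, S={0↦1}, K=[if0 :: fun]>
[9] <C=0, E=∅, S={0↦1}, K=[fun]>
[10] <C=y, E={y↦1}, S={0↦1, 1↦0}, K=∅>
→ final value 0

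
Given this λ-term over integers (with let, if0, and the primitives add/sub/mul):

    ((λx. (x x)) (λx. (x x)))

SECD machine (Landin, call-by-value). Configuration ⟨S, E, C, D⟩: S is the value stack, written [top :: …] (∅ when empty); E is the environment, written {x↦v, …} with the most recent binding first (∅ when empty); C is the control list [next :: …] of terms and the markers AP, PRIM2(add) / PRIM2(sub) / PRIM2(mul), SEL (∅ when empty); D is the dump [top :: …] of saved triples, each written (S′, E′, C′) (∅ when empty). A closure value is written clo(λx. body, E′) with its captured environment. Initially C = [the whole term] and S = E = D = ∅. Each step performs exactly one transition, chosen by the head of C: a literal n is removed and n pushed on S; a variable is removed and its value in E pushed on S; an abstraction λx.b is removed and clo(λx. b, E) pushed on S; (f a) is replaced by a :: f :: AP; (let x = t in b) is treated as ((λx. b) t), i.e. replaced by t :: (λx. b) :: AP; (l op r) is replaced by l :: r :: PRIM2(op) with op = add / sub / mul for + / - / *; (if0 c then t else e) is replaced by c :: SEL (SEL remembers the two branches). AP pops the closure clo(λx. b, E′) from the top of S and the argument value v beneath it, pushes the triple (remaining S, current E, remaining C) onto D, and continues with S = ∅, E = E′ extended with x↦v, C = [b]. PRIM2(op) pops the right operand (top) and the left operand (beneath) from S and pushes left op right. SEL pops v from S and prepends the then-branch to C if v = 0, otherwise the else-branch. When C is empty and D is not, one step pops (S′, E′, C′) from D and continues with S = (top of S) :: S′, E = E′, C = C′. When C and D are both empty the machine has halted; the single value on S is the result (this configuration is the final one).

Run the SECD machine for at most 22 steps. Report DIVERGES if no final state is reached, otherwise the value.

Answer: DIVERGES (no final state within 22 steps)

Execution trace:
[0] [S=∅ | E=∅ | C=[((λx. (x x)) (λx. (x x)))] | D=∅]
[1] [S=∅ | E=∅ | C=[(λx. (x x)) :: (λx. (x x)) :: AP] | D=∅]
[2] [S=[clo(λx. (x x), ∅)] | E=∅ | C=[(λx. (x x)) :: AP] | D=∅]
[3] [S=[clo(λx. (x x), ∅) :: clo(λx. (x x), ∅)] | E=∅ | C=[AP] | D=∅]
[4] [S=∅ | E={x↦clo(λx. (x x), ∅)} | C=[(x x)] | D=[(∅, ∅, ∅)]]
[5] [S=∅ | E={x↦clo(λx. (x x), ∅)} | C=[x :: x :: AP] | D=[(∅, ∅, ∅)]]
[6] [S=[clo(λx. (x x), ∅)] | E={x↦clo(λx. (x x), ∅)} | C=[x :: AP] | D=[(∅, ∅, ∅)]]
[7] [S=[clo(λx. (x x), ∅) :: clo(λx. (x x), ∅)] | E={x↦clo(λx. (x x), ∅)} | C=[AP] | D=[(∅, ∅, ∅)]]
[8] [S=∅ | E={x↦clo(λx. (x x), ∅)} | C=[(x x)] | D=[(∅, {x↦clo(λx. (x x), ∅)}, ∅) :: (∅, ∅, ∅)]]
[9] [S=∅ | E={x↦clo(λx. (x x), ∅)} | C=[x :: x :: AP] | D=[(∅, {x↦clo(λx. (x x), ∅)}, ∅) :: (∅, ∅, ∅)]]
[10] [S=[clo(λx. (x x), ∅)] | E={x↦clo(λx. (x x), ∅)} | C=[x :: AP] | D=[(∅, {x↦clo(λx. (x x), ∅)}, ∅) :: (∅, ∅, ∅)]]
[11] [S=[clo(λx. (x x), ∅) :: clo(λx. (x x), ∅)] | E={x↦clo(λx. (x x), ∅)} | C=[AP] | D=[(∅, {x↦clo(λx. (x x), ∅)}, ∅) :: (∅, ∅, ∅)]]
[12] [S=∅ | E={x↦clo(λx. (x x), ∅)} | C=[(x x)] | D=[(∅, {x↦clo(λx. (x x), ∅)}, ∅) :: (∅, {x↦clo(λx. (x x), ∅)}, ∅) :: (∅, ∅, ∅)]]
[13] [S=∅ | E={x↦clo(λx. (x x), ∅)} | C=[x :: x :: AP] | D=[(∅, {x↦clo(λx. (x x), ∅)}, ∅) :: (∅, {x↦clo(λx. (x x), ∅)}, ∅) :: (∅, ∅, ∅)]]
[14] [S=[clo(λx. (x x), ∅)] | E={x↦clo(λx. (x x), ∅)} | C=[x :: AP] | D=[(∅, {x↦clo(λx. (x x), ∅)}, ∅) :: (∅, {x↦clo(λx. (x x), ∅)}, ∅) :: (∅, ∅, ∅)]]
[15] [S=[clo(λx. (x x), ∅) :: clo(λx. (x x), ∅)] | E={x↦clo(λx. (x x), ∅)} | C=[AP] | D=[(∅, {x↦clo(λx. (x x), ∅)}, ∅) :: (∅, {x↦clo(λx. (x x), ∅)}, ∅) :: (∅, ∅, ∅)]]
[16] [S=∅ | E={x↦clo(λx. (x x), ∅)} | C=[(x x)] | D=[(∅, {x↦clo(λx. (x x), ∅)}, ∅) :: (∅, {x↦clo(λx. (x x), ∅)}, ∅) :: (∅, {x↦clo(λx. (x x), ∅)}, ∅) :: (∅, ∅, ∅)]]
[17] [S=∅ | E={x↦clo(λx. (x x), ∅)} | C=[x :: x :: AP] | D=[(∅, {x↦clo(λx. (x x), ∅)}, ∅) :: (∅, {x↦clo(λx. (x x), ∅)}, ∅) :: (∅, {x↦clo(λx. (x x), ∅)}, ∅) :: (∅, ∅, ∅)]]
[18] [S=[clo(λx. (x x), ∅)] | E={x↦clo(λx. (x x), ∅)} | C=[x :: AP] | D=[(∅, {x↦clo(λx. (x x), ∅)}, ∅) :: (∅, {x↦clo(λx. (x x), ∅)}, ∅) :: (∅, {x↦clo(λx. (x x), ∅)}, ∅) :: (∅, ∅, ∅)]]
[19] [S=[clo(λx. (x x), ∅) :: clo(λx. (x x), ∅)] | E={x↦clo(λx. (x x), ∅)} | C=[AP] | D=[(∅, {x↦clo(λx. (x x), ∅)}, ∅) :: (∅, {x↦clo(λx. (x x), ∅)}, ∅) :: (∅, {x↦clo(λx. (x x), ∅)}, ∅) :: (∅, ∅, ∅)]]
[20] [S=∅ | E={x↦clo(λx. (x x), ∅)} | C=[(x x)] | D=[(∅, {x↦clo(λx. (x x), ∅)}, ∅) :: (∅, {x↦clo(λx. (x x), ∅)}, ∅) :: (∅, {x↦clo(λx. (x x), ∅)}, ∅) :: (∅, {x↦clo(λx. (x x), ∅)}, ∅) :: (∅, ∅, ∅)]]
[21] [S=∅ | E={x↦clo(λx. (x x), ∅)} | C=[x :: x :: AP] | D=[(∅, {x↦clo(λx. (x x), ∅)}, ∅) :: (∅, {x↦clo(λx. (x x), ∅)}, ∅) :: (∅, {x↦clo(λx. (x x), ∅)}, ∅) :: (∅, {x↦clo(λx. (x x), ∅)}, ∅) :: (∅, ∅, ∅)]]
[22] [S=[clo(λx. (x x), ∅)] | E={x↦clo(λx. (x x), ∅)} | C=[x :: AP] | D=[(∅, {x↦clo(λx. (x x), ∅)}, ∅) :: (∅, {x↦clo(λx. (x x), ∅)}, ∅) :: (∅, {x↦clo(λx. (x x), ∅)}, ∅) :: (∅, {x↦clo(λx. (x x), ∅)}, ∅) :: (∅, ∅, ∅)]]
→ 22 transitions taken and the configuration is still not final: no result within 22 steps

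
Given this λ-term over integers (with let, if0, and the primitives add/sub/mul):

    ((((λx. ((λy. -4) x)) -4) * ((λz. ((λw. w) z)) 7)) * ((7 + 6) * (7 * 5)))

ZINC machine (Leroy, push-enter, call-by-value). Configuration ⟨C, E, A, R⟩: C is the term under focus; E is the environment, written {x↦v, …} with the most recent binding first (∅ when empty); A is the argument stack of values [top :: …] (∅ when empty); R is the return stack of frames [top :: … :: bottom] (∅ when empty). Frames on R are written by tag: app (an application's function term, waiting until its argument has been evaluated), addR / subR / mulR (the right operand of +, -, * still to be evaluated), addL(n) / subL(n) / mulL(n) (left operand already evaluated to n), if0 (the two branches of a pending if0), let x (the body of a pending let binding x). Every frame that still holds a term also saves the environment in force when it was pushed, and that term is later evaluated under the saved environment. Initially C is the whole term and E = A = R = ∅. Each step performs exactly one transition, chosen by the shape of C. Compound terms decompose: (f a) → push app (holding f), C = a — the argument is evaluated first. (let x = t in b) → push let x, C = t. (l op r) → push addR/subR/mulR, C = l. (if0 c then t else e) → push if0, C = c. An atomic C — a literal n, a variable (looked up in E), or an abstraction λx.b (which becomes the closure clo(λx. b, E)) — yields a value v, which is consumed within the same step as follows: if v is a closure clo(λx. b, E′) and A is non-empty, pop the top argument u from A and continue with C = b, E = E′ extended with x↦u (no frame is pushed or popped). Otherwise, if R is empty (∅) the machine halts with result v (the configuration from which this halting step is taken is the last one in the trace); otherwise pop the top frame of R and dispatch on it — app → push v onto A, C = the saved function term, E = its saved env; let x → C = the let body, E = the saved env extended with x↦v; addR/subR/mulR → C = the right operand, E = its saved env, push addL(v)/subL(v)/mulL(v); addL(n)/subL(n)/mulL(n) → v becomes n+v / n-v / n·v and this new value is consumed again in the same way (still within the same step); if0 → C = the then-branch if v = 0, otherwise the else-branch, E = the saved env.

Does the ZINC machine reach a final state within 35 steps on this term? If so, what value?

[0] ⟨C=((((λx. ((λy. -4) x)) -4) * ((λz. ((λw. w) z)) 7)) * ((7 + 6) * (7 * 5))); E=∅; A=∅; R=∅⟩
[1] ⟨C=(((λx. ((λy. -4) x)) -4) * ((λz. ((λw. w) z)) 7)); E=∅; A=∅; R=[mulR]⟩
[2] ⟨C=((λx. ((λy. -4) x)) -4); E=∅; A=∅; R=[mulR :: mulR]⟩
[3] ⟨C=-4; E=∅; A=∅; R=[app :: mulR :: mulR]⟩
[4] ⟨C=(λx. ((λy. -4) x)); E=∅; A=[-4]; R=[mulR :: mulR]⟩
[5] ⟨C=((λy. -4) x); E={x↦-4}; A=∅; R=[mulR :: mulR]⟩
[6] ⟨C=x; E={x↦-4}; A=∅; R=[app :: mulR :: mulR]⟩
[7] ⟨C=(λy. -4); E={x↦-4}; A=[-4]; R=[mulR :: mulR]⟩
[8] ⟨C=-4; E={y↦-4, x↦-4}; A=∅; R=[mulR :: mulR]⟩
[9] ⟨C=((λz. ((λw. w) z)) 7); E=∅; A=∅; R=[mulL(-4) :: mulR]⟩
[10] ⟨C=7; E=∅; A=∅; R=[app :: mulL(-4) :: mulR]⟩
[11] ⟨C=(λz. ((λw. w) z)); E=∅; A=[7]; R=[mulL(-4) :: mulR]⟩
[12] ⟨C=((λw. w) z); E={z↦7}; A=∅; R=[mulL(-4) :: mulR]⟩
[13] ⟨C=z; E={z↦7}; A=∅; R=[app :: mulL(-4) :: mulR]⟩
[14] ⟨C=(λw. w); E={z↦7}; A=[7]; R=[mulL(-4) :: mulR]⟩
[15] ⟨C=w; E={w↦7, z↦7}; A=∅; R=[mulL(-4) :: mulR]⟩
[16] ⟨C=((7 + 6) * (7 * 5)); E=∅; A=∅; R=[mulL(-28)]⟩
[17] ⟨C=(7 + 6); E=∅; A=∅; R=[mulR :: mulL(-28)]⟩
[18] ⟨C=7; E=∅; A=∅; R=[addR :: mulR :: mulL(-28)]⟩
[19] ⟨C=6; E=∅; A=∅; R=[addL(7) :: mulR :: mulL(-28)]⟩
[20] ⟨C=(7 * 5); E=∅; A=∅; R=[mulL(13) :: mulL(-28)]⟩
[21] ⟨C=7; E=∅; A=∅; R=[mulR :: mulL(13) :: mulL(-28)]⟩
[22] ⟨C=5; E=∅; A=∅; R=[mulL(7) :: mulL(13) :: mulL(-28)]⟩
→ final value -12740

Answer: -12740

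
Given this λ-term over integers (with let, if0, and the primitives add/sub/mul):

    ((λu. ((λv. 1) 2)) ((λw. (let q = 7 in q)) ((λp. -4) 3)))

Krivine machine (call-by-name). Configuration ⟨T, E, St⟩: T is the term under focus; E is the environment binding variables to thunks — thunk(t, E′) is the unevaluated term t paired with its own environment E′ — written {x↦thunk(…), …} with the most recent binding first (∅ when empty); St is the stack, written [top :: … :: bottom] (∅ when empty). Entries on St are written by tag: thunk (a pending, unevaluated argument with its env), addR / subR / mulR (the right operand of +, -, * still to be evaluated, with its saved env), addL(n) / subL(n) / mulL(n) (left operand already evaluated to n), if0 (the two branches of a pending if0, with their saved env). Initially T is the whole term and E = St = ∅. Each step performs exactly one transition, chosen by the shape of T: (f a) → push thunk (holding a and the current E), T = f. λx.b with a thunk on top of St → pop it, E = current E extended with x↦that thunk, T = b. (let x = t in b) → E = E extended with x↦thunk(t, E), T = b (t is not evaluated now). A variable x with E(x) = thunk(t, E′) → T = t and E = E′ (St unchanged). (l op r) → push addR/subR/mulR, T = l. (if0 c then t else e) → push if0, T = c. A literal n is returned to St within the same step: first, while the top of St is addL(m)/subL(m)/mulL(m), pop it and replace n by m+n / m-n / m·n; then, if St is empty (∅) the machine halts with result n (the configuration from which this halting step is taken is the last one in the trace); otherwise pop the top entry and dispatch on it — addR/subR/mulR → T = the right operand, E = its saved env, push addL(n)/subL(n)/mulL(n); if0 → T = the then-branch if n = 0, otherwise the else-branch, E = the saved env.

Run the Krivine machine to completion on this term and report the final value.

t=0: [T=((λu. ((λv. 1) 2)) ((λw. (let q = 7 in q)) ((λp. -4) 3))) | E=∅ | St=∅]
t=1: [T=(λu. ((λv. 1) 2)) | E=∅ | St=[thunk]]
t=2: [T=((λv. 1) 2) | E={u↦thunk(((λw. (let q = 7 in q)) ((λp. -4) 3)), ∅)} | St=∅]
t=3: [T=(λv. 1) | E={u↦thunk(((λw. (let q = 7 in q)) ((λp. -4) 3)), ∅)} | St=[thunk]]
t=4: [T=1 | E={v↦thunk(2, {u↦thunk(((λw. (let q = 7 in q)) ((λp. -4) 3)), ∅)}), u↦thunk(((λw. (let q = 7 in q)) ((λp. -4) 3)), ∅)} | St=∅]
→ final value 1

Answer: 1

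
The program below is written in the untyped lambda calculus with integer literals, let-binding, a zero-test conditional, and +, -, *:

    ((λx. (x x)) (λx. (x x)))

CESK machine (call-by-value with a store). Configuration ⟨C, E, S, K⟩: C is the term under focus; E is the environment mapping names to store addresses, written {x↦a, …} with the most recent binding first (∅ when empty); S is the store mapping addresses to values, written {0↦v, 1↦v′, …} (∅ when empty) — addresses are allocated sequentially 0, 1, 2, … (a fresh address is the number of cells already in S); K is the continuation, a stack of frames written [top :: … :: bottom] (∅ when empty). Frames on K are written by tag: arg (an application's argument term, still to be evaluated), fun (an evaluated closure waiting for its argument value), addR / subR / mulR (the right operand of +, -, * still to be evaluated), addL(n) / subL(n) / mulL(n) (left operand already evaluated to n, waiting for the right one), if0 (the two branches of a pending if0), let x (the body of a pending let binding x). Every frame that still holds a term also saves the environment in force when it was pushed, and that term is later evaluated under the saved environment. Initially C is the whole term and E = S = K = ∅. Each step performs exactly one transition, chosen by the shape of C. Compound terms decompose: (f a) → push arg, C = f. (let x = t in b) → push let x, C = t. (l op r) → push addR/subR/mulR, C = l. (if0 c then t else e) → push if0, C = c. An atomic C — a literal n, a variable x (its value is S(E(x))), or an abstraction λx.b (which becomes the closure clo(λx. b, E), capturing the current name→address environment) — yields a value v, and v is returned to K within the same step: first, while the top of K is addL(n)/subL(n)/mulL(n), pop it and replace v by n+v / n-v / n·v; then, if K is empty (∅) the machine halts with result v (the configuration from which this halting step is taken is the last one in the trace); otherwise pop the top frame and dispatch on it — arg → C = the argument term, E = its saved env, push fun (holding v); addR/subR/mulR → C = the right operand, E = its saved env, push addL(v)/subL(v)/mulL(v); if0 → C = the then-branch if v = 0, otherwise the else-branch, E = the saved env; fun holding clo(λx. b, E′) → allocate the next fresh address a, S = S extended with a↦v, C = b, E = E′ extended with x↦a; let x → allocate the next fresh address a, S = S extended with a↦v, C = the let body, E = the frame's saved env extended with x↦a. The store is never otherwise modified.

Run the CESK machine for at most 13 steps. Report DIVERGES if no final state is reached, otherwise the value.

0. [C=((λx. (x x)) (λx. (x x))) | E=∅ | S=∅ | K=∅]
1. [C=(λx. (x x)) | E=∅ | S=∅ | K=[arg]]
2. [C=(λx. (x x)) | E=∅ | S=∅ | K=[fun]]
3. [C=(x x) | E={x↦0} | S={0↦clo(λx. (x x), ∅)} | K=∅]
4. [C=x | E={x↦0} | S={0↦clo(λx. (x x), ∅)} | K=[arg]]
5. [C=x | E={x↦0} | S={0↦clo(λx. (x x), ∅)} | K=[fun]]
6. [C=(x x) | E={x↦1} | S={0↦clo(λx. (x x), ∅), 1↦clo(λx. (x x), ∅)} | K=∅]
7. [C=x | E={x↦1} | S={0↦clo(λx. (x x), ∅), 1↦clo(λx. (x x), ∅)} | K=[arg]]
8. [C=x | E={x↦1} | S={0↦clo(λx. (x x), ∅), 1↦clo(λx. (x x), ∅)} | K=[fun]]
9. [C=(x x) | E={x↦2} | S={0↦clo(λx. (x x), ∅), 1↦clo(λx. (x x), ∅), 2↦clo(λx. (x x), ∅)} | K=∅]
10. [C=x | E={x↦2} | S={0↦clo(λx. (x x), ∅), 1↦clo(λx. (x x), ∅), 2↦clo(λx. (x x), ∅)} | K=[arg]]
11. [C=x | E={x↦2} | S={0↦clo(λx. (x x), ∅), 1↦clo(λx. (x x), ∅), 2↦clo(λx. (x x), ∅)} | K=[fun]]
12. [C=(x x) | E={x↦3} | S={0↦clo(λx. (x x), ∅), 1↦clo(λx. (x x), ∅), 2↦clo(λx. (x x), ∅), 3↦clo(λx. (x x), ∅)} | K=∅]
13. [C=x | E={x↦3} | S={0↦clo(λx. (x x), ∅), 1↦clo(λx. (x x), ∅), 2↦clo(λx. (x x), ∅), 3↦clo(λx. (x x), ∅)} | K=[arg]]
→ 13 transitions taken and the configuration is still not final: no result within 13 steps

Answer: DIVERGES (no final state within 13 steps)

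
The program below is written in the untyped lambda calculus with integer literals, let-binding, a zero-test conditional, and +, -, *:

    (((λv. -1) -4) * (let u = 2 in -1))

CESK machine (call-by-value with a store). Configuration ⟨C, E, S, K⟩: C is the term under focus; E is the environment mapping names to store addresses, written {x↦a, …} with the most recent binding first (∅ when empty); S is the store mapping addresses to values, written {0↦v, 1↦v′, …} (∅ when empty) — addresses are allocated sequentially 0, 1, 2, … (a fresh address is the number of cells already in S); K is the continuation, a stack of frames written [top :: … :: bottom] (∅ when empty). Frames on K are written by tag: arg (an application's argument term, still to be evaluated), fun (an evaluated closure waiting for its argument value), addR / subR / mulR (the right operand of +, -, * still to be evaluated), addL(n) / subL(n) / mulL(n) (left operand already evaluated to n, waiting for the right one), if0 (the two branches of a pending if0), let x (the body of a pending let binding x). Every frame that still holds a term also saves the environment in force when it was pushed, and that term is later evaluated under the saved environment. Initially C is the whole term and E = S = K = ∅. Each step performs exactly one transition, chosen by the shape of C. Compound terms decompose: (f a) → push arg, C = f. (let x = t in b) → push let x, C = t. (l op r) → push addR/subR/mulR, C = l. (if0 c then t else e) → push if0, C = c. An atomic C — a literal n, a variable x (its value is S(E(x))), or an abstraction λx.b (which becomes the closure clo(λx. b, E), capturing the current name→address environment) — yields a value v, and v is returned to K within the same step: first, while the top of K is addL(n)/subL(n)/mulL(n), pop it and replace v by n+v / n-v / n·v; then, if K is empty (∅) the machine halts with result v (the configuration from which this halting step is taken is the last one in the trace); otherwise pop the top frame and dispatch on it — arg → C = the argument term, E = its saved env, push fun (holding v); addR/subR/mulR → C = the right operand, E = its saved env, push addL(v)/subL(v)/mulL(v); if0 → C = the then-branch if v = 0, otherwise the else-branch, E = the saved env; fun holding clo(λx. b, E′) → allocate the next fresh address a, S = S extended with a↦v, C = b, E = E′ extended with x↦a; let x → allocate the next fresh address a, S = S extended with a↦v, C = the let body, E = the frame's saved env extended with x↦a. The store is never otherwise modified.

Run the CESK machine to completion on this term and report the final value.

step 0: <C=(((λv. -1) -4) * (let u = 2 in -1)), E=∅, S=∅, K=∅>
step 1: <C=((λv. -1) -4), E=∅, S=∅, K=[mulR]>
step 2: <C=(λv. -1), E=∅, S=∅, K=[arg :: mulR]>
step 3: <C=-4, E=∅, S=∅, K=[fun :: mulR]>
step 4: <C=-1, E={v↦0}, S={0↦-4}, K=[mulR]>
step 5: <C=(let u = 2 in -1), E=∅, S={0↦-4}, K=[mulL(-1)]>
step 6: <C=2, E=∅, S={0↦-4}, K=[let u :: mulL(-1)]>
step 7: <C=-1, E={u↦1}, S={0↦-4, 1↦2}, K=[mulL(-1)]>
→ final value 1

Answer: 1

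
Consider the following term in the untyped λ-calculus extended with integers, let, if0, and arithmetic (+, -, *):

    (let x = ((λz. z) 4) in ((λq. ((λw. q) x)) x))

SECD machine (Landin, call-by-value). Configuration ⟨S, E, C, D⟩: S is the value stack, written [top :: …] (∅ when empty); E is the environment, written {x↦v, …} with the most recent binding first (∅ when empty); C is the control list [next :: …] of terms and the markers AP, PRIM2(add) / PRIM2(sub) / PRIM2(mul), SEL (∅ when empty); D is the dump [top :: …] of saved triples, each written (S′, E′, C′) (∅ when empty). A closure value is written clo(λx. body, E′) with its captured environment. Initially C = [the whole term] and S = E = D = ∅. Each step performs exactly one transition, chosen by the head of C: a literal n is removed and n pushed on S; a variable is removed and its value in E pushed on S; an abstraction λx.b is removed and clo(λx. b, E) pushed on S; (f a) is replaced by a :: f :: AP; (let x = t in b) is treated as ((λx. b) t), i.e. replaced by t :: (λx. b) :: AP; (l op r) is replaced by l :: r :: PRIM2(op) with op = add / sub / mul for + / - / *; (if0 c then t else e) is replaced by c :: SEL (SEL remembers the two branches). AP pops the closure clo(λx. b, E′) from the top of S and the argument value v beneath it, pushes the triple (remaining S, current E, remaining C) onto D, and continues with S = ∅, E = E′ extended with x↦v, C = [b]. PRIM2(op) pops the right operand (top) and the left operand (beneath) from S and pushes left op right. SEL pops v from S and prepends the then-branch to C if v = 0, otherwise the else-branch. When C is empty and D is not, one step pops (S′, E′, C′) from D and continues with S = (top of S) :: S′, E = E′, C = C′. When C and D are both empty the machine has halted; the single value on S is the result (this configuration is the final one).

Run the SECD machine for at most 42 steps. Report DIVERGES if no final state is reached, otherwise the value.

Answer: 4

Machine steps:
[0] ⟨S=∅; E=∅; C=[(let x = ((λz. z) 4) in ((λq. ((λw. q) x)) x))]; D=∅⟩
[1] ⟨S=∅; E=∅; C=[((λz. z) 4) :: (λx. ((λq. ((λw. q) x)) x)) :: AP]; D=∅⟩
[2] ⟨S=∅; E=∅; C=[4 :: (λz. z) :: AP :: (λx. ((λq. ((λw. q) x)) x)) :: AP]; D=∅⟩
[3] ⟨S=[4]; E=∅; C=[(λz. z) :: AP :: (λx. ((λq. ((λw. q) x)) x)) :: AP]; D=∅⟩
[4] ⟨S=[clo(λz. z, ∅) :: 4]; E=∅; C=[AP :: (λx. ((λq. ((λw. q) x)) x)) :: AP]; D=∅⟩
[5] ⟨S=∅; E={z↦4}; C=[z]; D=[(∅, ∅, [(λx. ((λq. ((λw. q) x)) x)) :: AP])]⟩
[6] ⟨S=[4]; E={z↦4}; C=∅; D=[(∅, ∅, [(λx. ((λq. ((λw. q) x)) x)) :: AP])]⟩
[7] ⟨S=[4]; E=∅; C=[(λx. ((λq. ((λw. q) x)) x)) :: AP]; D=∅⟩
[8] ⟨S=[clo(λx. ((λq. ((λw. q) x)) x), ∅) :: 4]; E=∅; C=[AP]; D=∅⟩
[9] ⟨S=∅; E={x↦4}; C=[((λq. ((λw. q) x)) x)]; D=[(∅, ∅, ∅)]⟩
[10] ⟨S=∅; E={x↦4}; C=[x :: (λq. ((λw. q) x)) :: AP]; D=[(∅, ∅, ∅)]⟩
[11] ⟨S=[4]; E={x↦4}; C=[(λq. ((λw. q) x)) :: AP]; D=[(∅, ∅, ∅)]⟩
[12] ⟨S=[clo(λq. ((λw. q) x), {x↦4}) :: 4]; E={x↦4}; C=[AP]; D=[(∅, ∅, ∅)]⟩
[13] ⟨S=∅; E={q↦4, x↦4}; C=[((λw. q) x)]; D=[(∅, {x↦4}, ∅) :: (∅, ∅, ∅)]⟩
[14] ⟨S=∅; E={q↦4, x↦4}; C=[x :: (λw. q) :: AP]; D=[(∅, {x↦4}, ∅) :: (∅, ∅, ∅)]⟩
[15] ⟨S=[4]; E={q↦4, x↦4}; C=[(λw. q) :: AP]; D=[(∅, {x↦4}, ∅) :: (∅, ∅, ∅)]⟩
[16] ⟨S=[clo(λw. q, {q↦4, x↦4}) :: 4]; E={q↦4, x↦4}; C=[AP]; D=[(∅, {x↦4}, ∅) :: (∅, ∅, ∅)]⟩
[17] ⟨S=∅; E={w↦4, q↦4, x↦4}; C=[q]; D=[(∅, {q↦4, x↦4}, ∅) :: (∅, {x↦4}, ∅) :: (∅, ∅, ∅)]⟩
[18] ⟨S=[4]; E={w↦4, q↦4, x↦4}; C=∅; D=[(∅, {q↦4, x↦4}, ∅) :: (∅, {x↦4}, ∅) :: (∅, ∅, ∅)]⟩
[19] ⟨S=[4]; E={q↦4, x↦4}; C=∅; D=[(∅, {x↦4}, ∅) :: (∅, ∅, ∅)]⟩
[20] ⟨S=[4]; E={x↦4}; C=∅; D=[(∅, ∅, ∅)]⟩
[21] ⟨S=[4]; E=∅; C=∅; D=∅⟩
→ final value 4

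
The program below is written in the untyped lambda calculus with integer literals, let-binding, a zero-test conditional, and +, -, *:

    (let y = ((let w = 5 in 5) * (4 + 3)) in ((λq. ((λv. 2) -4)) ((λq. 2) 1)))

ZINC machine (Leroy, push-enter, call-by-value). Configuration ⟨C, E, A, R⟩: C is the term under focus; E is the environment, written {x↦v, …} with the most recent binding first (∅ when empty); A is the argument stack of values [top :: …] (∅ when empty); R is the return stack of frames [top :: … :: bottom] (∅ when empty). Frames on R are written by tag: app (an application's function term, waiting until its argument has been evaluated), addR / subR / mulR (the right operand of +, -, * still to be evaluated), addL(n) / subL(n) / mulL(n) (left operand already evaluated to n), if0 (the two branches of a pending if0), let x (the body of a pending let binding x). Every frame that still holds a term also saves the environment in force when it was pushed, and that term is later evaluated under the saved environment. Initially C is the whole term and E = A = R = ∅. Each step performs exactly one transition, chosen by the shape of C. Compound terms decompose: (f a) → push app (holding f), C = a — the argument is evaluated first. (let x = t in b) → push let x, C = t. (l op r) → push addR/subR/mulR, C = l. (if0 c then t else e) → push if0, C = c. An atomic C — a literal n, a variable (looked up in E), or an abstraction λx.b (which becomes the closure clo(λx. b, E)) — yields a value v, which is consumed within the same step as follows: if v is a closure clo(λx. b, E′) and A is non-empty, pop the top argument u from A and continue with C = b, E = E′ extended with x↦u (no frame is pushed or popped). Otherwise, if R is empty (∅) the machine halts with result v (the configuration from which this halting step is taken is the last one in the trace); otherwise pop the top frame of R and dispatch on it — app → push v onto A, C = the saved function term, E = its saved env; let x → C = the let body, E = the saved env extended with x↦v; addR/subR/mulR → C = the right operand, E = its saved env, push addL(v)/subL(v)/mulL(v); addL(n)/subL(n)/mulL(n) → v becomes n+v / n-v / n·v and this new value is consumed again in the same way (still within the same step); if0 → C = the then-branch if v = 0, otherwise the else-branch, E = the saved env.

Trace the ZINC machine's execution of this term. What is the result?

t=0: <C=(let y = ((let w = 5 in 5) * (4 + 3)) in ((λq. ((λv. 2) -4)) ((λq. 2) 1))), E=∅, A=∅, R=∅>
t=1: <C=((let w = 5 in 5) * (4 + 3)), E=∅, A=∅, R=[let y]>
t=2: <C=(let w = 5 in 5), E=∅, A=∅, R=[mulR :: let y]>
t=3: <C=5, E=∅, A=∅, R=[let w :: mulR :: let y]>
t=4: <C=5, E={w↦5}, A=∅, R=[mulR :: let y]>
t=5: <C=(4 + 3), E=∅, A=∅, R=[mulL(5) :: let y]>
t=6: <C=4, E=∅, A=∅, R=[addR :: mulL(5) :: let y]>
t=7: <C=3, E=∅, A=∅, R=[addL(4) :: mulL(5) :: let y]>
t=8: <C=((λq. ((λv. 2) -4)) ((λq. 2) 1)), E={y↦35}, A=∅, R=∅>
t=9: <C=((λq. 2) 1), E={y↦35}, A=∅, R=[app]>
t=10: <C=1, E={y↦35}, A=∅, R=[app :: app]>
t=11: <C=(λq. 2), E={y↦35}, A=[1], R=[app]>
t=12: <C=2, E={q↦1, y↦35}, A=∅, R=[app]>
t=13: <C=(λq. ((λv. 2) -4)), E={y↦35}, A=[2], R=∅>
t=14: <C=((λv. 2) -4), E={q↦2, y↦35}, A=∅, R=∅>
t=15: <C=-4, E={q↦2, y↦35}, A=∅, R=[app]>
t=16: <C=(λv. 2), E={q↦2, y↦35}, A=[-4], R=∅>
t=17: <C=2, E={v↦-4, q↦2, y↦35}, A=∅, R=∅>
→ final value 2

Answer: 2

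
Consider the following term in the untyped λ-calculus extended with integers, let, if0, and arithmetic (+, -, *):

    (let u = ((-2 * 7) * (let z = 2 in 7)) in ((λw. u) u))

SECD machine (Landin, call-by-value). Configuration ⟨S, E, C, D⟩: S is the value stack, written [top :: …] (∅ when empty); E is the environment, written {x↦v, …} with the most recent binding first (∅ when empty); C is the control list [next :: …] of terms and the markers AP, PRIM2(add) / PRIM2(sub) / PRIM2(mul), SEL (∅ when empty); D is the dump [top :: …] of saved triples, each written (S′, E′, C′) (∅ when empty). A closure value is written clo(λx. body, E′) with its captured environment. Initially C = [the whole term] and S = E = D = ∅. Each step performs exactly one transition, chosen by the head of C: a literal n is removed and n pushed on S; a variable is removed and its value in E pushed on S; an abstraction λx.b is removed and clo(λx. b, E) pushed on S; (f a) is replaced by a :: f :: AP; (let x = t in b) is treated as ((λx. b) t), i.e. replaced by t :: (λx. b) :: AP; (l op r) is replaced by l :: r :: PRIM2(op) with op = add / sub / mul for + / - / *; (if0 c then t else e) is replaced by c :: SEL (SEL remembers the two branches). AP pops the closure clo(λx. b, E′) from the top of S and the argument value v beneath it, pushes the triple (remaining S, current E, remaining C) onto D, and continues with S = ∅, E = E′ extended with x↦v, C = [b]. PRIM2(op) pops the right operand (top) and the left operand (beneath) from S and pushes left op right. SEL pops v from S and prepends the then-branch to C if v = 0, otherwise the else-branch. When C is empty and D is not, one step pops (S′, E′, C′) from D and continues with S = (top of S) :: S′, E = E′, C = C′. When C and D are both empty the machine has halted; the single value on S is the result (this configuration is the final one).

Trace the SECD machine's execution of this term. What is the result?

Answer: -98

Derivation:
step 0: [S=∅ | E=∅ | C=[(let u = ((-2 * 7) * (let z = 2 in 7)) in ((λw. u) u))] | D=∅]
step 1: [S=∅ | E=∅ | C=[((-2 * 7) * (let z = 2 in 7)) :: (λu. ((λw. u) u)) :: AP] | D=∅]
step 2: [S=∅ | E=∅ | C=[(-2 * 7) :: (let z = 2 in 7) :: PRIM2(mul) :: (λu. ((λw. u) u)) :: AP] | D=∅]
step 3: [S=∅ | E=∅ | C=[-2 :: 7 :: PRIM2(mul) :: (let z = 2 in 7) :: PRIM2(mul) :: (λu. ((λw. u) u)) :: AP] | D=∅]
step 4: [S=[-2] | E=∅ | C=[7 :: PRIM2(mul) :: (let z = 2 in 7) :: PRIM2(mul) :: (λu. ((λw. u) u)) :: AP] | D=∅]
step 5: [S=[7 :: -2] | E=∅ | C=[PRIM2(mul) :: (let z = 2 in 7) :: PRIM2(mul) :: (λu. ((λw. u) u)) :: AP] | D=∅]
step 6: [S=[-14] | E=∅ | C=[(let z = 2 in 7) :: PRIM2(mul) :: (λu. ((λw. u) u)) :: AP] | D=∅]
step 7: [S=[-14] | E=∅ | C=[2 :: (λz. 7) :: AP :: PRIM2(mul) :: (λu. ((λw. u) u)) :: AP] | D=∅]
step 8: [S=[2 :: -14] | E=∅ | C=[(λz. 7) :: AP :: PRIM2(mul) :: (λu. ((λw. u) u)) :: AP] | D=∅]
step 9: [S=[clo(λz. 7, ∅) :: 2 :: -14] | E=∅ | C=[AP :: PRIM2(mul) :: (λu. ((λw. u) u)) :: AP] | D=∅]
step 10: [S=∅ | E={z↦2} | C=[7] | D=[([-14], ∅, [PRIM2(mul) :: (λu. ((λw. u) u)) :: AP])]]
step 11: [S=[7] | E={z↦2} | C=∅ | D=[([-14], ∅, [PRIM2(mul) :: (λu. ((λw. u) u)) :: AP])]]
step 12: [S=[7 :: -14] | E=∅ | C=[PRIM2(mul) :: (λu. ((λw. u) u)) :: AP] | D=∅]
step 13: [S=[-98] | E=∅ | C=[(λu. ((λw. u) u)) :: AP] | D=∅]
step 14: [S=[clo(λu. ((λw. u) u), ∅) :: -98] | E=∅ | C=[AP] | D=∅]
step 15: [S=∅ | E={u↦-98} | C=[((λw. u) u)] | D=[(∅, ∅, ∅)]]
step 16: [S=∅ | E={u↦-98} | C=[u :: (λw. u) :: AP] | D=[(∅, ∅, ∅)]]
step 17: [S=[-98] | E={u↦-98} | C=[(λw. u) :: AP] | D=[(∅, ∅, ∅)]]
step 18: [S=[clo(λw. u, {u↦-98}) :: -98] | E={u↦-98} | C=[AP] | D=[(∅, ∅, ∅)]]
step 19: [S=∅ | E={w↦-98, u↦-98} | C=[u] | D=[(∅, {u↦-98}, ∅) :: (∅, ∅, ∅)]]
step 20: [S=[-98] | E={w↦-98, u↦-98} | C=∅ | D=[(∅, {u↦-98}, ∅) :: (∅, ∅, ∅)]]
step 21: [S=[-98] | E={u↦-98} | C=∅ | D=[(∅, ∅, ∅)]]
step 22: [S=[-98] | E=∅ | C=∅ | D=∅]
→ final value -98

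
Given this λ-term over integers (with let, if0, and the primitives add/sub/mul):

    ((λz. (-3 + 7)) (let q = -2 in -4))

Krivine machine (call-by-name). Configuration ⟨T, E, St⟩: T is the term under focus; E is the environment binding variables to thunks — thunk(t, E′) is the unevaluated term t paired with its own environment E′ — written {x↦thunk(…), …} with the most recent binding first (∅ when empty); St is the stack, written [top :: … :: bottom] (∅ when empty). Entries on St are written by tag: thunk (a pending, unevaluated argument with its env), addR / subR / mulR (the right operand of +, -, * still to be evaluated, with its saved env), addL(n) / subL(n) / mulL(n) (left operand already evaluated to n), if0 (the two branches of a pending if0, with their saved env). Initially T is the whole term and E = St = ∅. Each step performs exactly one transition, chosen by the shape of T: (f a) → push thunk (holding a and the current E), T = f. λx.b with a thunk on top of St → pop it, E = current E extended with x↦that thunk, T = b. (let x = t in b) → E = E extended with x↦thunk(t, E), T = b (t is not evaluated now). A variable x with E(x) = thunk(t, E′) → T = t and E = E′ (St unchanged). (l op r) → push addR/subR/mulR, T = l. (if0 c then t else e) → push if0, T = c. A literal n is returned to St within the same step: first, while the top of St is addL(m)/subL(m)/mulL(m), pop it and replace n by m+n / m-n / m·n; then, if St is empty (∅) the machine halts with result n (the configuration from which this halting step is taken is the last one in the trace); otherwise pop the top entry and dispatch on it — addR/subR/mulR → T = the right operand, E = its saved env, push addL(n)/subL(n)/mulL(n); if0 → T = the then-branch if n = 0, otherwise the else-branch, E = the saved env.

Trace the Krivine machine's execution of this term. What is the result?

Answer: 4

Derivation:
0. [T=((λz. (-3 + 7)) (let q = -2 in -4)) | E=∅ | St=∅]
1. [T=(λz. (-3 + 7)) | E=∅ | St=[thunk]]
2. [T=(-3 + 7) | E={z↦thunk((let q = -2 in -4), ∅)} | St=∅]
3. [T=-3 | E={z↦thunk((let q = -2 in -4), ∅)} | St=[addR]]
4. [T=7 | E={z↦thunk((let q = -2 in -4), ∅)} | St=[addL(-3)]]
→ final value 4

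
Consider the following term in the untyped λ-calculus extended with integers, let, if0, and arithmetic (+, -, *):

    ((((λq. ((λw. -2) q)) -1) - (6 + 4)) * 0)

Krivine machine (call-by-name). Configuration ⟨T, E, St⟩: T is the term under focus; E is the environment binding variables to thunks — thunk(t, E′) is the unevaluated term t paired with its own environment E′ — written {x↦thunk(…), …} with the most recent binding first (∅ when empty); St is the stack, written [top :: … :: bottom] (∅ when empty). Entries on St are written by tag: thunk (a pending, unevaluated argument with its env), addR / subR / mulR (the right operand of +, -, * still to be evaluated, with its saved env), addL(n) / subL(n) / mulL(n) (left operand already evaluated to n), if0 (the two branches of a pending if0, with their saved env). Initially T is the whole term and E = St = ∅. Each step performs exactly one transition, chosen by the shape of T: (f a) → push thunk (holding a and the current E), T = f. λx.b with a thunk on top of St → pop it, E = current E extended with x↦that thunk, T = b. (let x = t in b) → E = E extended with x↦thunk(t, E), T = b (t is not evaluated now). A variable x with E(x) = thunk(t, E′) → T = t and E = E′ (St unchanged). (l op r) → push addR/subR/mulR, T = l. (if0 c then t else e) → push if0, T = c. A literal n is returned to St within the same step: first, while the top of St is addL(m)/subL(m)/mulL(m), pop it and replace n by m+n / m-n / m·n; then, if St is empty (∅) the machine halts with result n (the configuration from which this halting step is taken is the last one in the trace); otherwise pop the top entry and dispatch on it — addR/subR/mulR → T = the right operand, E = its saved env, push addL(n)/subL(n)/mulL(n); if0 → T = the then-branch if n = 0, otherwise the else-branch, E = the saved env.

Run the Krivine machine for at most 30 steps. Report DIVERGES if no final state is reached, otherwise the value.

Answer: 0

Execution trace:
step 0: [T=((((λq. ((λw. -2) q)) -1) - (6 + 4)) * 0) | E=∅ | St=∅]
step 1: [T=(((λq. ((λw. -2) q)) -1) - (6 + 4)) | E=∅ | St=[mulR]]
step 2: [T=((λq. ((λw. -2) q)) -1) | E=∅ | St=[subR :: mulR]]
step 3: [T=(λq. ((λw. -2) q)) | E=∅ | St=[thunk :: subR :: mulR]]
step 4: [T=((λw. -2) q) | E={q↦thunk(-1, ∅)} | St=[subR :: mulR]]
step 5: [T=(λw. -2) | E={q↦thunk(-1, ∅)} | St=[thunk :: subR :: mulR]]
step 6: [T=-2 | E={w↦thunk(q, {q↦thunk(-1, ∅)}), q↦thunk(-1, ∅)} | St=[subR :: mulR]]
step 7: [T=(6 + 4) | E=∅ | St=[subL(-2) :: mulR]]
step 8: [T=6 | E=∅ | St=[addR :: subL(-2) :: mulR]]
step 9: [T=4 | E=∅ | St=[addL(6) :: subL(-2) :: mulR]]
step 10: [T=0 | E=∅ | St=[mulL(-12)]]
→ final value 0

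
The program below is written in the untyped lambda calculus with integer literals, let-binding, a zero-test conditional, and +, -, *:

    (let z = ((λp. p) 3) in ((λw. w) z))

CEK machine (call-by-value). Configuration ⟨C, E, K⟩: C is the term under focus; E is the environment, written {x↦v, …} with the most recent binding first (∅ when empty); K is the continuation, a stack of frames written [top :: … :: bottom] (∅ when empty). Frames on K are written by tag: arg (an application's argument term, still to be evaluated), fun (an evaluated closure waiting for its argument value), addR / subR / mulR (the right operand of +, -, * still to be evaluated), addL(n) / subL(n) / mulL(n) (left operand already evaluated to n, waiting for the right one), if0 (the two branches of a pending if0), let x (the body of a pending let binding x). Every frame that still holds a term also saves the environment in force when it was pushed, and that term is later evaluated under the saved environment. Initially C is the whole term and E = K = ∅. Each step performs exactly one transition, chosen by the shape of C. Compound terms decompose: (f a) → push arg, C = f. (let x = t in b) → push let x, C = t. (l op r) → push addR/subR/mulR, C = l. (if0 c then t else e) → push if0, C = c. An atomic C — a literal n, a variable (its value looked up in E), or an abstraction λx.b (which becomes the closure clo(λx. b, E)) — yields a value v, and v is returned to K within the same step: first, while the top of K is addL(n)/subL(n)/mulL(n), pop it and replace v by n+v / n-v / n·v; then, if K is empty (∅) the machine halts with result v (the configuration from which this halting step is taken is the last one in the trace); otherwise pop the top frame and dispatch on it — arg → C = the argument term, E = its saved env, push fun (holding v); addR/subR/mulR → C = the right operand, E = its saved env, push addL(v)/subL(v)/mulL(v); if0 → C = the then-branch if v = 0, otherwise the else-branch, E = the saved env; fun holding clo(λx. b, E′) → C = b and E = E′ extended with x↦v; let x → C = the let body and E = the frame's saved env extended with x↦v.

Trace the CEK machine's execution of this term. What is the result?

Answer: 3

Execution trace:
[0] [C=(let z = ((λp. p) 3) in ((λw. w) z)) | E=∅ | K=∅]
[1] [C=((λp. p) 3) | E=∅ | K=[let z]]
[2] [C=(λp. p) | E=∅ | K=[arg :: let z]]
[3] [C=3 | E=∅ | K=[fun :: let z]]
[4] [C=p | E={p↦3} | K=[let z]]
[5] [C=((λw. w) z) | E={z↦3} | K=∅]
[6] [C=(λw. w) | E={z↦3} | K=[arg]]
[7] [C=z | E={z↦3} | K=[fun]]
[8] [C=w | E={w↦3, z↦3} | K=∅]
→ final value 3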